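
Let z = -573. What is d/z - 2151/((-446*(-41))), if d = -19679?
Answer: 358617671/10477878 ≈ 34.226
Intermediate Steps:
d/z - 2151/((-446*(-41))) = -19679/(-573) - 2151/((-446*(-41))) = -19679*(-1/573) - 2151/18286 = 19679/573 - 2151*1/18286 = 19679/573 - 2151/18286 = 358617671/10477878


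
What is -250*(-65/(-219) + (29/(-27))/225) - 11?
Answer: -1490209/17739 ≈ -84.007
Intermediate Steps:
-250*(-65/(-219) + (29/(-27))/225) - 11 = -250*(-65*(-1/219) + (29*(-1/27))*(1/225)) - 11 = -250*(65/219 - 29/27*1/225) - 11 = -250*(65/219 - 29/6075) - 11 = -250*129508/443475 - 11 = -1295080/17739 - 11 = -1490209/17739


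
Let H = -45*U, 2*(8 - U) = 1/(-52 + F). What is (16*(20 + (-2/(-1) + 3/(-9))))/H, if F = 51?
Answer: -416/459 ≈ -0.90632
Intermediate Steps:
U = 17/2 (U = 8 - 1/(2*(-52 + 51)) = 8 - ½/(-1) = 8 - ½*(-1) = 8 + ½ = 17/2 ≈ 8.5000)
H = -765/2 (H = -45*17/2 = -765/2 ≈ -382.50)
(16*(20 + (-2/(-1) + 3/(-9))))/H = (16*(20 + (-2/(-1) + 3/(-9))))/(-765/2) = -32*(20 + (-2*(-1) + 3*(-⅑)))/765 = -32*(20 + (2 - ⅓))/765 = -32*(20 + 5/3)/765 = -32*65/(765*3) = -2/765*1040/3 = -416/459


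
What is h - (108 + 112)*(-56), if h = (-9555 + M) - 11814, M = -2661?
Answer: -11710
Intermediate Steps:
h = -24030 (h = (-9555 - 2661) - 11814 = -12216 - 11814 = -24030)
h - (108 + 112)*(-56) = -24030 - (108 + 112)*(-56) = -24030 - 220*(-56) = -24030 - 1*(-12320) = -24030 + 12320 = -11710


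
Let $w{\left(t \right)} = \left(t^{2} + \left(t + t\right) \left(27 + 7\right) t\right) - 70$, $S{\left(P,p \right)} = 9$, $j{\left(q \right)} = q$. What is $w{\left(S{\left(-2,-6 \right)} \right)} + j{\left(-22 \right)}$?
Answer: $5497$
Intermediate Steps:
$w{\left(t \right)} = -70 + 69 t^{2}$ ($w{\left(t \right)} = \left(t^{2} + 2 t 34 t\right) - 70 = \left(t^{2} + 68 t t\right) - 70 = \left(t^{2} + 68 t^{2}\right) - 70 = 69 t^{2} - 70 = -70 + 69 t^{2}$)
$w{\left(S{\left(-2,-6 \right)} \right)} + j{\left(-22 \right)} = \left(-70 + 69 \cdot 9^{2}\right) - 22 = \left(-70 + 69 \cdot 81\right) - 22 = \left(-70 + 5589\right) - 22 = 5519 - 22 = 5497$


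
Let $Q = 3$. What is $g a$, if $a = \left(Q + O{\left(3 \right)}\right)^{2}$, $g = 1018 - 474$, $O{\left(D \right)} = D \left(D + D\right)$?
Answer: $239904$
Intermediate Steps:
$O{\left(D \right)} = 2 D^{2}$ ($O{\left(D \right)} = D 2 D = 2 D^{2}$)
$g = 544$
$a = 441$ ($a = \left(3 + 2 \cdot 3^{2}\right)^{2} = \left(3 + 2 \cdot 9\right)^{2} = \left(3 + 18\right)^{2} = 21^{2} = 441$)
$g a = 544 \cdot 441 = 239904$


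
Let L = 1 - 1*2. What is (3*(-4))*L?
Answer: 12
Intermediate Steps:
L = -1 (L = 1 - 2 = -1)
(3*(-4))*L = (3*(-4))*(-1) = -12*(-1) = 12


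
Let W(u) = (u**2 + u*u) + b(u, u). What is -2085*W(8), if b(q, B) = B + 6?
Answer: -296070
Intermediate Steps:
b(q, B) = 6 + B
W(u) = 6 + u + 2*u**2 (W(u) = (u**2 + u*u) + (6 + u) = (u**2 + u**2) + (6 + u) = 2*u**2 + (6 + u) = 6 + u + 2*u**2)
-2085*W(8) = -2085*(6 + 8 + 2*8**2) = -2085*(6 + 8 + 2*64) = -2085*(6 + 8 + 128) = -2085*142 = -296070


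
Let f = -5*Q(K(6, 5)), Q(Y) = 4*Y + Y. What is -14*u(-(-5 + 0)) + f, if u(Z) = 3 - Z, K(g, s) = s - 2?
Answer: -47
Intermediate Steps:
K(g, s) = -2 + s
Q(Y) = 5*Y
f = -75 (f = -25*(-2 + 5) = -25*3 = -5*15 = -75)
-14*u(-(-5 + 0)) + f = -14*(3 - (-1)*1*(-5 + 0)) - 75 = -14*(3 - (-1)*1*(-5)) - 75 = -14*(3 - (-1)*(-5)) - 75 = -14*(3 - 1*5) - 75 = -14*(3 - 5) - 75 = -14*(-2) - 75 = 28 - 75 = -47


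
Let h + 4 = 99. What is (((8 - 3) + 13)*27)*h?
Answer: 46170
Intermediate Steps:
h = 95 (h = -4 + 99 = 95)
(((8 - 3) + 13)*27)*h = (((8 - 3) + 13)*27)*95 = ((5 + 13)*27)*95 = (18*27)*95 = 486*95 = 46170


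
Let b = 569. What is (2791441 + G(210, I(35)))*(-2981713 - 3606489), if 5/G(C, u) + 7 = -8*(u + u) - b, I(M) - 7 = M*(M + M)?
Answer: -366781671243140903/19944 ≈ -1.8391e+13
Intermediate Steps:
I(M) = 7 + 2*M² (I(M) = 7 + M*(M + M) = 7 + M*(2*M) = 7 + 2*M²)
G(C, u) = 5/(-576 - 16*u) (G(C, u) = 5/(-7 + (-8*(u + u) - 1*569)) = 5/(-7 + (-16*u - 569)) = 5/(-7 + (-569 - 16*u)) = 5/(-576 - 16*u))
(2791441 + G(210, I(35)))*(-2981713 - 3606489) = (2791441 - 5/(576 + 16*(7 + 2*35²)))*(-2981713 - 3606489) = (2791441 - 5/(576 + 16*(7 + 2*1225)))*(-6588202) = (2791441 - 5/(576 + 16*(7 + 2450)))*(-6588202) = (2791441 - 5/(576 + 16*2457))*(-6588202) = (2791441 - 5/(576 + 39312))*(-6588202) = (2791441 - 5/39888)*(-6588202) = (111344998603/39888)*(-6588202) = -366781671243140903/19944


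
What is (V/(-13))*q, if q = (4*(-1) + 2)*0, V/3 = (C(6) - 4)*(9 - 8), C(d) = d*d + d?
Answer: 0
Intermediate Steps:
C(d) = d + d² (C(d) = d² + d = d + d²)
V = 114 (V = 3*((6*(1 + 6) - 4)*(9 - 8)) = 3*((6*7 - 4)*1) = 3*((42 - 4)*1) = 3*(38*1) = 3*38 = 114)
q = 0 (q = (-4 + 2)*0 = -2*0 = 0)
(V/(-13))*q = (114/(-13))*0 = (114*(-1/13))*0 = -114/13*0 = 0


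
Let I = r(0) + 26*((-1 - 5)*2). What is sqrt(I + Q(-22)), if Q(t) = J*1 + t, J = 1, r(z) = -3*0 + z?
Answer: 3*I*sqrt(37) ≈ 18.248*I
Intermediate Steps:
r(z) = z (r(z) = 0 + z = z)
Q(t) = 1 + t (Q(t) = 1*1 + t = 1 + t)
I = -312 (I = 0 + 26*((-1 - 5)*2) = 0 + 26*(-6*2) = 0 + 26*(-12) = 0 - 312 = -312)
sqrt(I + Q(-22)) = sqrt(-312 + (1 - 22)) = sqrt(-312 - 21) = sqrt(-333) = 3*I*sqrt(37)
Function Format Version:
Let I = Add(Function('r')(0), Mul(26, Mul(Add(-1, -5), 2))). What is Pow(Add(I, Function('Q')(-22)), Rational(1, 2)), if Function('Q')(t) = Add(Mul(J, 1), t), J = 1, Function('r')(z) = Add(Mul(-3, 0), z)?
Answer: Mul(3, I, Pow(37, Rational(1, 2))) ≈ Mul(18.248, I)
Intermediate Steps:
Function('r')(z) = z (Function('r')(z) = Add(0, z) = z)
Function('Q')(t) = Add(1, t) (Function('Q')(t) = Add(Mul(1, 1), t) = Add(1, t))
I = -312 (I = Add(0, Mul(26, Mul(Add(-1, -5), 2))) = Add(0, Mul(26, Mul(-6, 2))) = Add(0, Mul(26, -12)) = Add(0, -312) = -312)
Pow(Add(I, Function('Q')(-22)), Rational(1, 2)) = Pow(Add(-312, Add(1, -22)), Rational(1, 2)) = Pow(Add(-312, -21), Rational(1, 2)) = Pow(-333, Rational(1, 2)) = Mul(3, I, Pow(37, Rational(1, 2)))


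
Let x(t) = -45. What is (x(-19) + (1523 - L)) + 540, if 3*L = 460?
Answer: 5594/3 ≈ 1864.7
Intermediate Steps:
L = 460/3 (L = (⅓)*460 = 460/3 ≈ 153.33)
(x(-19) + (1523 - L)) + 540 = (-45 + (1523 - 1*460/3)) + 540 = (-45 + (1523 - 460/3)) + 540 = (-45 + 4109/3) + 540 = 3974/3 + 540 = 5594/3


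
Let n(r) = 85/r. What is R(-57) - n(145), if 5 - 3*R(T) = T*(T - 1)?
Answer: -95780/87 ≈ -1100.9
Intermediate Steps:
R(T) = 5/3 - T*(-1 + T)/3 (R(T) = 5/3 - T*(T - 1)/3 = 5/3 - T*(-1 + T)/3)
R(-57) - n(145) = (5/3 - ⅓*(-57)² + (⅓)*(-57)) - 85/145 = (5/3 - ⅓*3249 - 19) - 85/145 = (5/3 - 1083 - 19) - 1*17/29 = -3301/3 - 17/29 = -95780/87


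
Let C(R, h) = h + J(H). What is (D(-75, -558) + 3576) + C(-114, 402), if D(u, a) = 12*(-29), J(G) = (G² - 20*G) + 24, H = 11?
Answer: 3555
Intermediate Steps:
J(G) = 24 + G² - 20*G
D(u, a) = -348
C(R, h) = -75 + h (C(R, h) = h + (24 + 11² - 20*11) = h + (24 + 121 - 220) = h - 75 = -75 + h)
(D(-75, -558) + 3576) + C(-114, 402) = (-348 + 3576) + (-75 + 402) = 3228 + 327 = 3555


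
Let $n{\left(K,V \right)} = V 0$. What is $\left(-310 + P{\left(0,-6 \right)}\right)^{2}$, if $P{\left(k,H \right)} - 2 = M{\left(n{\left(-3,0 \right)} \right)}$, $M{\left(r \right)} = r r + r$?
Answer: $94864$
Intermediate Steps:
$n{\left(K,V \right)} = 0$
$M{\left(r \right)} = r + r^{2}$ ($M{\left(r \right)} = r^{2} + r = r + r^{2}$)
$P{\left(k,H \right)} = 2$ ($P{\left(k,H \right)} = 2 + 0 \left(1 + 0\right) = 2 + 0 \cdot 1 = 2 + 0 = 2$)
$\left(-310 + P{\left(0,-6 \right)}\right)^{2} = \left(-310 + 2\right)^{2} = \left(-308\right)^{2} = 94864$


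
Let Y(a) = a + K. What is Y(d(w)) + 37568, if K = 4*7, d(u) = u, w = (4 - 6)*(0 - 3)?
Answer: 37602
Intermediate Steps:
w = 6 (w = -2*(-3) = 6)
K = 28
Y(a) = 28 + a (Y(a) = a + 28 = 28 + a)
Y(d(w)) + 37568 = (28 + 6) + 37568 = 34 + 37568 = 37602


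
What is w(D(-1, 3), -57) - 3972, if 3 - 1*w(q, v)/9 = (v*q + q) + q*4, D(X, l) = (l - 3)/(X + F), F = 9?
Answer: -3945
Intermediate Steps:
D(X, l) = (-3 + l)/(9 + X) (D(X, l) = (l - 3)/(X + 9) = (-3 + l)/(9 + X))
w(q, v) = 27 - 45*q - 9*q*v (w(q, v) = 27 - 9*((v*q + q) + q*4) = 27 - 9*((q*v + q) + 4*q) = 27 - 9*((q + q*v) + 4*q) = 27 - 9*(5*q + q*v) = 27 + (-45*q - 9*q*v) = 27 - 45*q - 9*q*v)
w(D(-1, 3), -57) - 3972 = (27 - 45*(-3 + 3)/(9 - 1) - 9*(-3 + 3)/(9 - 1)*(-57)) - 3972 = (27 - 45*0/8 - 9*0/8*(-57)) - 3972 = (27 - 45*0/8 - 9*(⅛)*0*(-57)) - 3972 = (27 - 45*0 - 9*0*(-57)) - 3972 = (27 + 0 + 0) - 3972 = 27 - 3972 = -3945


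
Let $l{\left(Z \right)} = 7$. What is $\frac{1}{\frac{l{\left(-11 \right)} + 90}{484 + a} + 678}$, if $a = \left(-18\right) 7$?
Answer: $\frac{358}{242821} \approx 0.0014743$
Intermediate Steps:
$a = -126$
$\frac{1}{\frac{l{\left(-11 \right)} + 90}{484 + a} + 678} = \frac{1}{\frac{7 + 90}{484 - 126} + 678} = \frac{1}{\frac{97}{358} + 678} = \frac{1}{\frac{242821}{358}} = \frac{358}{242821}$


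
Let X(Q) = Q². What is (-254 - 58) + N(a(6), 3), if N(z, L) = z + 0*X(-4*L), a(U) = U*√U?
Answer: -312 + 6*√6 ≈ -297.30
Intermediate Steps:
a(U) = U^(3/2)
N(z, L) = z (N(z, L) = z + 0*(-4*L)² = z + 0*(16*L²) = z + 0 = z)
(-254 - 58) + N(a(6), 3) = (-254 - 58) + 6^(3/2) = -312 + 6*√6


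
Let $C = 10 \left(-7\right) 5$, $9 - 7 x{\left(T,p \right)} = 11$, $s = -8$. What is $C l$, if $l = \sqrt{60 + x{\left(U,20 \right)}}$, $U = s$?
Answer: $- 50 \sqrt{2926} \approx -2704.6$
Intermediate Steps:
$U = -8$
$x{\left(T,p \right)} = - \frac{2}{7}$ ($x{\left(T,p \right)} = \frac{9}{7} - \frac{11}{7} = - \frac{2}{7}$)
$l = \frac{\sqrt{2926}}{7}$ ($l = \sqrt{60 - \frac{2}{7}} = \sqrt{\frac{418}{7}} = \frac{\sqrt{2926}}{7} \approx 7.7275$)
$C = -350$ ($C = \left(-70\right) 5 = -350$)
$C l = - 350 \frac{\sqrt{2926}}{7} = - 50 \sqrt{2926}$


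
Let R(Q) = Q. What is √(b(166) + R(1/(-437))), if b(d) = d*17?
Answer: √538914081/437 ≈ 53.122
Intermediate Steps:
b(d) = 17*d
√(b(166) + R(1/(-437))) = √(17*166 + 1/(-437)) = √(2822 - 1/437) = √(1233213/437) = √538914081/437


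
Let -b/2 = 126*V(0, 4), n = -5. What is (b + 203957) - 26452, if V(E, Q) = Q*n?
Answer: 182545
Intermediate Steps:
V(E, Q) = -5*Q (V(E, Q) = Q*(-5) = -5*Q)
b = 5040 (b = -252*(-5*4) = -252*(-20) = -2*(-2520) = 5040)
(b + 203957) - 26452 = (5040 + 203957) - 26452 = 208997 - 26452 = 182545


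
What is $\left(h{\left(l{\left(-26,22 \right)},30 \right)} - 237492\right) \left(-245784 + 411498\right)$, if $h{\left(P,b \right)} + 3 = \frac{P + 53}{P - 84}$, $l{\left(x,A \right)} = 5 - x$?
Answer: $- \frac{2085894980766}{53} \approx -3.9357 \cdot 10^{10}$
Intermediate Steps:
$h{\left(P,b \right)} = -3 + \frac{53 + P}{-84 + P}$ ($h{\left(P,b \right)} = -3 + \frac{P + 53}{P - 84} = -3 + \frac{53 + P}{-84 + P}$)
$\left(h{\left(l{\left(-26,22 \right)},30 \right)} - 237492\right) \left(-245784 + 411498\right) = \left(\frac{305 - 2 \left(5 - -26\right)}{-84 + \left(5 - -26\right)} - 237492\right) \left(-245784 + 411498\right) = \left(\frac{305 - 2 \left(5 + 26\right)}{-84 + \left(5 + 26\right)} - 237492\right) 165714 = \left(\frac{305 - 62}{-84 + 31} - 237492\right) 165714 = \left(\frac{305 - 62}{-53} - 237492\right) 165714 = \left(\left(- \frac{1}{53}\right) 243 - 237492\right) 165714 = \left(- \frac{243}{53} - 237492\right) 165714 = \left(- \frac{12587319}{53}\right) 165714 = - \frac{2085894980766}{53}$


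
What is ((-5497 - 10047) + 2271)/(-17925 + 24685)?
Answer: -1021/520 ≈ -1.9635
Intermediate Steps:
((-5497 - 10047) + 2271)/(-17925 + 24685) = (-15544 + 2271)/6760 = -13273*1/6760 = -1021/520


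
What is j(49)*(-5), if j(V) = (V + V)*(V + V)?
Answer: -48020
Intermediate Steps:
j(V) = 4*V² (j(V) = (2*V)*(2*V) = 4*V²)
j(49)*(-5) = (4*49²)*(-5) = (4*2401)*(-5) = 9604*(-5) = -48020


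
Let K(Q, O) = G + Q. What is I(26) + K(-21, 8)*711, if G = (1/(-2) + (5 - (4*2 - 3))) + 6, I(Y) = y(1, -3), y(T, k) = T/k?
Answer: -66125/6 ≈ -11021.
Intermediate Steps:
I(Y) = -⅓ (I(Y) = 1/(-3) = 1*(-⅓) = -⅓)
G = 11/2 (G = (-½ + (5 - (8 - 3))) + 6 = (-½ + (5 - 1*5)) + 6 = (-½ + (5 - 5)) + 6 = (-½ + 0) + 6 = -½ + 6 = 11/2 ≈ 5.5000)
K(Q, O) = 11/2 + Q
I(26) + K(-21, 8)*711 = -⅓ + (11/2 - 21)*711 = -⅓ - 31/2*711 = -⅓ - 22041/2 = -66125/6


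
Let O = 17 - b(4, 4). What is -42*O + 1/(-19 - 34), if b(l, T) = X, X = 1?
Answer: -35617/53 ≈ -672.02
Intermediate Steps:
b(l, T) = 1
O = 16 (O = 17 - 1*1 = 17 - 1 = 16)
-42*O + 1/(-19 - 34) = -42*16 + 1/(-19 - 34) = -672 + 1/(-53) = -672 - 1/53 = -35617/53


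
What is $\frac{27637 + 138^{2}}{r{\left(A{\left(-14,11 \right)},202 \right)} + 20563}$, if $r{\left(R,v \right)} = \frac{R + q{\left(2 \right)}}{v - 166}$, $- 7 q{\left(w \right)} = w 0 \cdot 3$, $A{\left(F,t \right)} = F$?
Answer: $\frac{840258}{370127} \approx 2.2702$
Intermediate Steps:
$q{\left(w \right)} = 0$ ($q{\left(w \right)} = - \frac{w 0 \cdot 3}{7} = - \frac{0 \cdot 3}{7} = \left(- \frac{1}{7}\right) 0 = 0$)
$r{\left(R,v \right)} = \frac{R}{-166 + v}$ ($r{\left(R,v \right)} = \frac{R + 0}{v - 166} = \frac{R}{-166 + v}$)
$\frac{27637 + 138^{2}}{r{\left(A{\left(-14,11 \right)},202 \right)} + 20563} = \frac{27637 + 138^{2}}{- \frac{14}{-166 + 202} + 20563} = \frac{27637 + 19044}{- \frac{14}{36} + 20563} = \frac{46681}{\left(-14\right) \frac{1}{36} + 20563} = \frac{46681}{- \frac{7}{18} + 20563} = \frac{46681}{\frac{370127}{18}} = 46681 \cdot \frac{18}{370127} = \frac{840258}{370127}$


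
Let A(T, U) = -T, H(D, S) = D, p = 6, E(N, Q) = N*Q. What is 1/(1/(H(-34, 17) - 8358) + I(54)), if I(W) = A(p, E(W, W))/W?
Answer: -75528/8401 ≈ -8.9904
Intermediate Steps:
I(W) = -6/W (I(W) = (-1*6)/W = -6/W)
1/(1/(H(-34, 17) - 8358) + I(54)) = 1/(1/(-34 - 8358) - 6/54) = 1/(1/(-8392) - 6*1/54) = 1/(-1/8392 - 1/9) = 1/(-8401/75528) = -75528/8401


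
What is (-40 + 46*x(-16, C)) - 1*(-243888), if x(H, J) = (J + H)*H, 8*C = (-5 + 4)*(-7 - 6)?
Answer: 254428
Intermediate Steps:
C = 13/8 (C = ((-5 + 4)*(-7 - 6))/8 = (-1*(-13))/8 = (1/8)*13 = 13/8 ≈ 1.6250)
x(H, J) = H*(H + J) (x(H, J) = (H + J)*H = H*(H + J))
(-40 + 46*x(-16, C)) - 1*(-243888) = (-40 + 46*(-16*(-16 + 13/8))) - 1*(-243888) = (-40 + 46*(-16*(-115/8))) + 243888 = (-40 + 46*230) + 243888 = (-40 + 10580) + 243888 = 10540 + 243888 = 254428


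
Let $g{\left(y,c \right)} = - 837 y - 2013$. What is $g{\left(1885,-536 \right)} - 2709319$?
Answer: $-4289077$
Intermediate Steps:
$g{\left(y,c \right)} = -2013 - 837 y$
$g{\left(1885,-536 \right)} - 2709319 = \left(-2013 - 1577745\right) - 2709319 = -1579758 - 2709319 = -4289077$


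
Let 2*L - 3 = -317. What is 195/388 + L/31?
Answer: -54871/12028 ≈ -4.5619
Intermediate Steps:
L = -157 (L = 3/2 + (½)*(-317) = 3/2 - 317/2 = -157)
195/388 + L/31 = 195/388 - 157/31 = -54871/12028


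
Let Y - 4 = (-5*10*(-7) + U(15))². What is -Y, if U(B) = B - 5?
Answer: -129604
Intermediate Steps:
U(B) = -5 + B
Y = 129604 (Y = 4 + (-5*10*(-7) + (-5 + 15))² = 4 + (-50*(-7) + 10)² = 4 + (350 + 10)² = 4 + 360² = 4 + 129600 = 129604)
-Y = -1*129604 = -129604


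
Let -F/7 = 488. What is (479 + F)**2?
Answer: 8625969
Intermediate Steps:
F = -3416 (F = -7*488 = -3416)
(479 + F)**2 = (479 - 3416)**2 = (-2937)**2 = 8625969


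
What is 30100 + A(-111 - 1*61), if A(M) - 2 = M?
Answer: 29930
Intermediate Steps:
A(M) = 2 + M
30100 + A(-111 - 1*61) = 30100 + (2 + (-111 - 1*61)) = 30100 + (2 + (-111 - 61)) = 30100 + (2 - 172) = 30100 - 170 = 29930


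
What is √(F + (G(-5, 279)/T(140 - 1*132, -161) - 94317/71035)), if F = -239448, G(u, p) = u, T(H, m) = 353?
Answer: 2*I*√37639845910077139045/25075355 ≈ 489.34*I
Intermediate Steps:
√(F + (G(-5, 279)/T(140 - 1*132, -161) - 94317/71035)) = √(-239448 + (-5/353 - 94317/71035)) = √(-239448 - 33649076/25075355) = √(-6004277253116/25075355) = 2*I*√37639845910077139045/25075355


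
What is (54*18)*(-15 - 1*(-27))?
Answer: 11664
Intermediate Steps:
(54*18)*(-15 - 1*(-27)) = 972*(-15 + 27) = 972*12 = 11664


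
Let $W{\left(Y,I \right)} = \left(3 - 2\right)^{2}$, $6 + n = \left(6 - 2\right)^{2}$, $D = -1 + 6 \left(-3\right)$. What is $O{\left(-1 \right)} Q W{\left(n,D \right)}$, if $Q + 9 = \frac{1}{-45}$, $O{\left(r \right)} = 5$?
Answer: $- \frac{406}{9} \approx -45.111$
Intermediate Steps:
$D = -19$ ($D = -1 - 18 = -19$)
$Q = - \frac{406}{45}$ ($Q = -9 + \frac{1}{-45} = -9 - \frac{1}{45} = - \frac{406}{45} \approx -9.0222$)
$n = 10$ ($n = -6 + \left(6 - 2\right)^{2} = -6 + 4^{2} = -6 + 16 = 10$)
$W{\left(Y,I \right)} = 1$ ($W{\left(Y,I \right)} = 1^{2} = 1$)
$O{\left(-1 \right)} Q W{\left(n,D \right)} = 5 \left(- \frac{406}{45}\right) 1 = \left(- \frac{406}{9}\right) 1 = - \frac{406}{9}$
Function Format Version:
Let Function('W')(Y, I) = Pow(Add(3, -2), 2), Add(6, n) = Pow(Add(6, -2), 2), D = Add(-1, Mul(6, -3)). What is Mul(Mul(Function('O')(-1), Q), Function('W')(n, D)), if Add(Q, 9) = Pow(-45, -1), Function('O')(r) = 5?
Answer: Rational(-406, 9) ≈ -45.111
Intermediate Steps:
D = -19 (D = Add(-1, -18) = -19)
Q = Rational(-406, 45) (Q = Add(-9, Pow(-45, -1)) = Add(-9, Rational(-1, 45)) = Rational(-406, 45) ≈ -9.0222)
n = 10 (n = Add(-6, Pow(Add(6, -2), 2)) = Add(-6, Pow(4, 2)) = Add(-6, 16) = 10)
Function('W')(Y, I) = 1 (Function('W')(Y, I) = Pow(1, 2) = 1)
Mul(Mul(Function('O')(-1), Q), Function('W')(n, D)) = Mul(Mul(5, Rational(-406, 45)), 1) = Mul(Rational(-406, 9), 1) = Rational(-406, 9)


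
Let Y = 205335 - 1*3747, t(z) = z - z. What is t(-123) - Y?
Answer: -201588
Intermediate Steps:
t(z) = 0
Y = 201588 (Y = 205335 - 3747 = 201588)
t(-123) - Y = 0 - 1*201588 = 0 - 201588 = -201588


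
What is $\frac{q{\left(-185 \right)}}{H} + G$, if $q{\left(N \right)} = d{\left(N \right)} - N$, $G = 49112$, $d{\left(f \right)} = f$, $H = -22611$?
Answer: $49112$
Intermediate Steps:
$q{\left(N \right)} = 0$ ($q{\left(N \right)} = N - N = 0$)
$\frac{q{\left(-185 \right)}}{H} + G = \frac{0}{-22611} + 49112 = 0 \left(- \frac{1}{22611}\right) + 49112 = 0 + 49112 = 49112$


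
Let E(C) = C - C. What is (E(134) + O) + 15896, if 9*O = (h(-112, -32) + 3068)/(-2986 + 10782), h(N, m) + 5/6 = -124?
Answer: 6691979323/420984 ≈ 15896.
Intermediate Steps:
h(N, m) = -749/6 (h(N, m) = -5/6 - 124 = -749/6)
E(C) = 0
O = 17659/420984 (O = ((-749/6 + 3068)/(-2986 + 10782))/9 = ((17659/6)/7796)/9 = ((17659/6)*(1/7796))/9 = (1/9)*(17659/46776) = 17659/420984 ≈ 0.041947)
(E(134) + O) + 15896 = (0 + 17659/420984) + 15896 = 17659/420984 + 15896 = 6691979323/420984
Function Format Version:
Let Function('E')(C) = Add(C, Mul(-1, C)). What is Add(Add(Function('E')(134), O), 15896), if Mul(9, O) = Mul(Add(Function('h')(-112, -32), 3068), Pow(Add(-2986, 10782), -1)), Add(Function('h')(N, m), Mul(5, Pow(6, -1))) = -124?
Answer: Rational(6691979323, 420984) ≈ 15896.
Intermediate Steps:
Function('h')(N, m) = Rational(-749, 6) (Function('h')(N, m) = Add(Rational(-5, 6), -124) = Rational(-749, 6))
Function('E')(C) = 0
O = Rational(17659, 420984) (O = Mul(Rational(1, 9), Mul(Add(Rational(-749, 6), 3068), Pow(Add(-2986, 10782), -1))) = Mul(Rational(1, 9), Mul(Rational(17659, 6), Pow(7796, -1))) = Mul(Rational(1, 9), Mul(Rational(17659, 6), Rational(1, 7796))) = Mul(Rational(1, 9), Rational(17659, 46776)) = Rational(17659, 420984) ≈ 0.041947)
Add(Add(Function('E')(134), O), 15896) = Add(Add(0, Rational(17659, 420984)), 15896) = Add(Rational(17659, 420984), 15896) = Rational(6691979323, 420984)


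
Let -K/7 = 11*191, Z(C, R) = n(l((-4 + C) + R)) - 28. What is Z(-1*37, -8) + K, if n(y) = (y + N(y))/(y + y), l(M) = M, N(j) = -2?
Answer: -1443979/98 ≈ -14734.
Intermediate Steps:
n(y) = (-2 + y)/(2*y) (n(y) = (y - 2)/(y + y) = (-2 + y)/((2*y)) = (-2 + y)*(1/(2*y)) = (-2 + y)/(2*y))
Z(C, R) = -28 + (-6 + C + R)/(2*(-4 + C + R)) (Z(C, R) = (-2 + ((-4 + C) + R))/(2*((-4 + C) + R)) - 28 = (-2 + (-4 + C + R))/(2*(-4 + C + R)) - 28 = (-6 + C + R)/(2*(-4 + C + R)) - 28 = -28 + (-6 + C + R)/(2*(-4 + C + R)))
K = -14707 (K = -77*191 = -7*2101 = -14707)
Z(-1*37, -8) + K = (218 - (-55)*37 - 55*(-8))/(2*(-4 - 1*37 - 8)) - 14707 = (218 - 55*(-37) + 440)/(2*(-4 - 37 - 8)) - 14707 = (½)*(218 + 2035 + 440)/(-49) - 14707 = (½)*(-1/49)*2693 - 14707 = -2693/98 - 14707 = -1443979/98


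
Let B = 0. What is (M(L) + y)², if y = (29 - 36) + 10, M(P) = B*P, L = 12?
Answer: 9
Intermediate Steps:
M(P) = 0 (M(P) = 0*P = 0)
y = 3 (y = -7 + 10 = 3)
(M(L) + y)² = (0 + 3)² = 3² = 9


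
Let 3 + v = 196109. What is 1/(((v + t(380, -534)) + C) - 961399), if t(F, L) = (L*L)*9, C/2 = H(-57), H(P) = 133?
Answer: 1/1801377 ≈ 5.5513e-7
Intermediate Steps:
C = 266 (C = 2*133 = 266)
v = 196106 (v = -3 + 196109 = 196106)
t(F, L) = 9*L² (t(F, L) = L²*9 = 9*L²)
1/(((v + t(380, -534)) + C) - 961399) = 1/(((196106 + 9*(-534)²) + 266) - 961399) = 1/(((196106 + 9*285156) + 266) - 961399) = 1/(((196106 + 2566404) + 266) - 961399) = 1/((2762510 + 266) - 961399) = 1/(2762776 - 961399) = 1/1801377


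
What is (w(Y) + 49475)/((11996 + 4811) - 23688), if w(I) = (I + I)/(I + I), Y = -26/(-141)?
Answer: -7068/983 ≈ -7.1902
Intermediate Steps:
Y = 26/141 (Y = -26*(-1/141) = 26/141 ≈ 0.18440)
w(I) = 1 (w(I) = (2*I)/((2*I)) = (2*I)*(1/(2*I)) = 1)
(w(Y) + 49475)/((11996 + 4811) - 23688) = (1 + 49475)/((11996 + 4811) - 23688) = 49476/(16807 - 23688) = 49476/(-6881) = 49476*(-1/6881) = -7068/983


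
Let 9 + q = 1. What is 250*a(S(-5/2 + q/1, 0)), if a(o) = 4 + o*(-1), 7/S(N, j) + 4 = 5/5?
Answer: 4750/3 ≈ 1583.3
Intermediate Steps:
q = -8 (q = -9 + 1 = -8)
S(N, j) = -7/3 (S(N, j) = 7/(-4 + 5/5) = 7/(-4 + 5*(⅕)) = 7/(-4 + 1) = 7/(-3) = 7*(-⅓) = -7/3)
a(o) = 4 - o
250*a(S(-5/2 + q/1, 0)) = 250*(4 - 1*(-7/3)) = 250*(4 + 7/3) = 250*(19/3) = 4750/3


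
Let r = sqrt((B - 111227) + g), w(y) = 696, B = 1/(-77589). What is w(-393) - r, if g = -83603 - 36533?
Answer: 696 - 64*I*sqrt(37782592883)/25863 ≈ 696.0 - 481.0*I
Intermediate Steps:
B = -1/77589 ≈ -1.2888e-5
g = -120136
r = 64*I*sqrt(37782592883)/25863 (r = sqrt((-1/77589 - 111227) - 120136) = sqrt(-8629991704/77589 - 120136) = sqrt(-17951223808/77589) = 64*I*sqrt(37782592883)/25863 ≈ 481.0*I)
w(-393) - r = 696 - 64*I*sqrt(37782592883)/25863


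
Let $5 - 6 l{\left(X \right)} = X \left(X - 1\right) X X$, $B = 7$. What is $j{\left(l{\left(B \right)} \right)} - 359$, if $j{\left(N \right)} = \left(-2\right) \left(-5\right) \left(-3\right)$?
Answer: $-389$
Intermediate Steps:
$l{\left(X \right)} = \frac{5}{6} - \frac{X^{3} \left(-1 + X\right)}{6}$ ($l{\left(X \right)} = \frac{5}{6} - \frac{X \left(X - 1\right) X X}{6} = \frac{5}{6} - \frac{X \left(-1 + X\right) X X}{6} = \frac{5}{6} - \frac{X^{2} \left(-1 + X\right) X}{6} = \frac{5}{6} - \frac{X^{3} \left(-1 + X\right)}{6}$)
$j{\left(N \right)} = -30$ ($j{\left(N \right)} = 10 \left(-3\right) = -30$)
$j{\left(l{\left(B \right)} \right)} - 359 = -30 - 359 = -389$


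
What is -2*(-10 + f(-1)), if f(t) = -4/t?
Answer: 12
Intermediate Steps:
-2*(-10 + f(-1)) = -2*(-10 - 4/(-1)) = -2*(-10 - 4*(-1)) = -2*(-10 + 4) = -2*(-6) = 12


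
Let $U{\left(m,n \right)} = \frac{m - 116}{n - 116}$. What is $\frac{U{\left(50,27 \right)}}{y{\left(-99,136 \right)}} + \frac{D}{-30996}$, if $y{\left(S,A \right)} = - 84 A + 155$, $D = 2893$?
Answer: $- \frac{2903554049}{31087159236} \approx -0.0934$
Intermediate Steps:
$U{\left(m,n \right)} = \frac{-116 + m}{-116 + n}$
$y{\left(S,A \right)} = 155 - 84 A$
$\frac{U{\left(50,27 \right)}}{y{\left(-99,136 \right)}} + \frac{D}{-30996} = \frac{\frac{1}{-116 + 27} \left(-116 + 50\right)}{155 - 11424} + \frac{2893}{-30996} = \frac{\frac{1}{-89} \left(-66\right)}{155 - 11424} + 2893 \left(- \frac{1}{30996}\right) = \frac{\left(- \frac{1}{89}\right) \left(-66\right)}{-11269} - \frac{2893}{30996} = \frac{66}{89} \left(- \frac{1}{11269}\right) - \frac{2893}{30996} = - \frac{66}{1002941} - \frac{2893}{30996} = - \frac{2903554049}{31087159236}$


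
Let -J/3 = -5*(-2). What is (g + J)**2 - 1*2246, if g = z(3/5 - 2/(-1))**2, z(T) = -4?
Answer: -2050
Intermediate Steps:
g = 16 (g = (-4)**2 = 16)
J = -30 (J = -(-15)*(-2) = -3*10 = -30)
(g + J)**2 - 1*2246 = (16 - 30)**2 - 1*2246 = (-14)**2 - 2246 = 196 - 2246 = -2050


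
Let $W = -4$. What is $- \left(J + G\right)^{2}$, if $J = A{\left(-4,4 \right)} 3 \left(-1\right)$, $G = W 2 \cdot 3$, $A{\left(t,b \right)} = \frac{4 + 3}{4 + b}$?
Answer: $- \frac{45369}{64} \approx -708.89$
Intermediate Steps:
$A{\left(t,b \right)} = \frac{7}{4 + b}$
$G = -24$ ($G = \left(-4\right) 2 \cdot 3 = \left(-8\right) 3 = -24$)
$J = - \frac{21}{8}$ ($J = \frac{7}{4 + 4} \cdot 3 \left(-1\right) = \frac{7}{8} \cdot 3 \left(-1\right) = \frac{21}{8} \left(-1\right) = - \frac{21}{8} \approx -2.625$)
$- \left(J + G\right)^{2} = - \left(- \frac{21}{8} - 24\right)^{2} = - \left(- \frac{213}{8}\right)^{2} = \left(-1\right) \frac{45369}{64} = - \frac{45369}{64}$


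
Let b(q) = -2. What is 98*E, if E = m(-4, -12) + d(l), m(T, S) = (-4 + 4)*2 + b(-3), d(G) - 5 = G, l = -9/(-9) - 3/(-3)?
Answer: 490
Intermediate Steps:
l = 2 (l = -9*(-1/9) - 3*(-1/3) = 1 + 1 = 2)
d(G) = 5 + G
m(T, S) = -2 (m(T, S) = (-4 + 4)*2 - 2 = 0*2 - 2 = 0 - 2 = -2)
E = 5 (E = -2 + (5 + 2) = -2 + 7 = 5)
98*E = 98*5 = 490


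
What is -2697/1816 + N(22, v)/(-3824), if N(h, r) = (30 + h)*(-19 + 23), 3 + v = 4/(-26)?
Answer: -668191/434024 ≈ -1.5395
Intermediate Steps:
v = -41/13 (v = -3 + 4/(-26) = -3 + 4*(-1/26) = -3 - 2/13 = -41/13 ≈ -3.1538)
N(h, r) = 120 + 4*h (N(h, r) = (30 + h)*4 = 120 + 4*h)
-2697/1816 + N(22, v)/(-3824) = -2697/1816 + (120 + 4*22)/(-3824) = -2697*1/1816 + (120 + 88)*(-1/3824) = -2697/1816 + 208*(-1/3824) = -2697/1816 - 13/239 = -668191/434024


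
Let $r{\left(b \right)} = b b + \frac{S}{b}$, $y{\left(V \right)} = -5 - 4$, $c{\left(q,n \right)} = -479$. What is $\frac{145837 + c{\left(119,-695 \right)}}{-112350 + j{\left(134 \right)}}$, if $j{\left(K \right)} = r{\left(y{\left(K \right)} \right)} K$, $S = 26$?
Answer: $- \frac{654111}{458474} \approx -1.4267$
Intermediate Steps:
$y{\left(V \right)} = -9$
$r{\left(b \right)} = b^{2} + \frac{26}{b}$ ($r{\left(b \right)} = b b + \frac{26}{b} = b^{2} + \frac{26}{b}$)
$j{\left(K \right)} = \frac{703 K}{9}$ ($j{\left(K \right)} = \frac{26 + \left(-9\right)^{3}}{-9} K = - \frac{26 - 729}{9} K = \left(- \frac{1}{9}\right) \left(-703\right) K = \frac{703 K}{9}$)
$\frac{145837 + c{\left(119,-695 \right)}}{-112350 + j{\left(134 \right)}} = \frac{145837 - 479}{-112350 + \frac{703}{9} \cdot 134} = \frac{145358}{-112350 + \frac{94202}{9}} = \frac{145358}{- \frac{916948}{9}} = 145358 \left(- \frac{9}{916948}\right) = - \frac{654111}{458474}$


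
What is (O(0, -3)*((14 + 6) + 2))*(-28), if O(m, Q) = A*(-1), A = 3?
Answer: 1848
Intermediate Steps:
O(m, Q) = -3 (O(m, Q) = 3*(-1) = -3)
(O(0, -3)*((14 + 6) + 2))*(-28) = -3*((14 + 6) + 2)*(-28) = -3*(20 + 2)*(-28) = -3*22*(-28) = -66*(-28) = 1848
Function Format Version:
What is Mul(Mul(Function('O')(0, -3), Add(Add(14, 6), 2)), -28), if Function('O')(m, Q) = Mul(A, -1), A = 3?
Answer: 1848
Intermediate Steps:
Function('O')(m, Q) = -3 (Function('O')(m, Q) = Mul(3, -1) = -3)
Mul(Mul(Function('O')(0, -3), Add(Add(14, 6), 2)), -28) = Mul(Mul(-3, Add(Add(14, 6), 2)), -28) = Mul(Mul(-3, Add(20, 2)), -28) = Mul(Mul(-3, 22), -28) = Mul(-66, -28) = 1848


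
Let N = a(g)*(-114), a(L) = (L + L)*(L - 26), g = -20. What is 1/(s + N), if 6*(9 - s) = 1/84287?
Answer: -505722/106075695223 ≈ -4.7676e-6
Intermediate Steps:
a(L) = 2*L*(-26 + L) (a(L) = (2*L)*(-26 + L) = 2*L*(-26 + L))
s = 4551497/505722 (s = 9 - 1/6/84287 = 9 - 1/6*1/84287 = 9 - 1/505722 = 4551497/505722 ≈ 9.0000)
N = -209760 (N = (2*(-20)*(-26 - 20))*(-114) = (2*(-20)*(-46))*(-114) = 1840*(-114) = -209760)
1/(s + N) = 1/(4551497/505722 - 209760) = 1/(-106075695223/505722) = -505722/106075695223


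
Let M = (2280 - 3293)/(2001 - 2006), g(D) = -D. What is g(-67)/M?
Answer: 335/1013 ≈ 0.33070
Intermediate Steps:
M = 1013/5 (M = -1013/(-5) = -1013*(-⅕) = 1013/5 ≈ 202.60)
g(-67)/M = (-1*(-67))/(1013/5) = 67*(5/1013) = 335/1013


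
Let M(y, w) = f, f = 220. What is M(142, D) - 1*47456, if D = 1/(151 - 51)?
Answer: -47236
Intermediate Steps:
D = 1/100 ≈ 0.010000
M(y, w) = 220
M(142, D) - 1*47456 = 220 - 1*47456 = 220 - 47456 = -47236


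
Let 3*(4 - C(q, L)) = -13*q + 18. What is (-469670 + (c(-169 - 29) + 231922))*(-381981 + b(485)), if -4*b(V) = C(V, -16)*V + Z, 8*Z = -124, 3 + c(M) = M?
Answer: 3635261326469/24 ≈ 1.5147e+11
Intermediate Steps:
c(M) = -3 + M
C(q, L) = -2 + 13*q/3 (C(q, L) = 4 - (-13*q + 18)/3 = 4 - (18 - 13*q)/3 = 4 + (-6 + 13*q/3) = -2 + 13*q/3)
Z = -31/2 (Z = (⅛)*(-124) = -31/2 ≈ -15.500)
b(V) = 31/8 - V*(-2 + 13*V/3)/4 (b(V) = -((-2 + 13*V/3)*V - 31/2)/4 = -(V*(-2 + 13*V/3) - 31/2)/4 = -(-31/2 + V*(-2 + 13*V/3))/4 = 31/8 - V*(-2 + 13*V/3)/4)
(-469670 + (c(-169 - 29) + 231922))*(-381981 + b(485)) = (-469670 + ((-3 + (-169 - 29)) + 231922))*(-381981 + (31/8 - 1/12*485*(-6 + 13*485))) = (-469670 + ((-3 - 198) + 231922))*(-381981 + (31/8 - 1/12*485*(-6 + 6305))) = (-469670 + (-201 + 231922))*(-381981 + (31/8 - 1/12*485*6299)) = (-469670 + 231721)*(-381981 + (31/8 - 3055015/12)) = -237949*(-381981 - 6109937/24) = -237949*(-15277481/24) = 3635261326469/24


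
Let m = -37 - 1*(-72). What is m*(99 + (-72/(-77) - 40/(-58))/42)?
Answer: 23221105/6699 ≈ 3466.4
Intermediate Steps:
m = 35 (m = -37 + 72 = 35)
m*(99 + (-72/(-77) - 40/(-58))/42) = 35*(99 + (-72/(-77) - 40/(-58))/42) = 35*(99 + (-72*(-1/77) - 40*(-1/58))*(1/42)) = 35*(99 + (72/77 + 20/29)*(1/42)) = 35*(99 + (3628/2233)*(1/42)) = 35*(99 + 1814/46893) = 35*(4644221/46893) = 23221105/6699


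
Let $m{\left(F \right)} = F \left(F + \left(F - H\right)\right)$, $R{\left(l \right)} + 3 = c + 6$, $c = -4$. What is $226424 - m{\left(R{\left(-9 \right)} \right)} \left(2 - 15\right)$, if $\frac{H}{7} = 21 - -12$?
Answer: $229453$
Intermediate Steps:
$H = 231$ ($H = 7 \left(21 - -12\right) = 7 \left(21 + \left(-2 + 14\right)\right) = 7 \left(21 + 12\right) = 7 \cdot 33 = 231$)
$R{\left(l \right)} = -1$ ($R{\left(l \right)} = -3 + \left(-4 + 6\right) = -3 + 2 = -1$)
$m{\left(F \right)} = F \left(-231 + 2 F\right)$ ($m{\left(F \right)} = F \left(F + \left(F - 231\right)\right) = F \left(F + \left(-231 + F\right)\right) = F \left(-231 + 2 F\right)$)
$226424 - m{\left(R{\left(-9 \right)} \right)} \left(2 - 15\right) = 226424 - - (-231 + 2 \left(-1\right)) \left(2 - 15\right) = 226424 - - (-231 - 2) \left(2 - 15\right) = 226424 - \left(-1\right) \left(-233\right) \left(-13\right) = 226424 - 233 \left(-13\right) = 226424 - -3029 = 226424 + 3029 = 229453$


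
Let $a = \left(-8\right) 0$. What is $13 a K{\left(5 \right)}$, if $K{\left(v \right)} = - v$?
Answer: $0$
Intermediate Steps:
$a = 0$
$13 a K{\left(5 \right)} = 13 \cdot 0 \left(\left(-1\right) 5\right) = 0 \left(-5\right) = 0$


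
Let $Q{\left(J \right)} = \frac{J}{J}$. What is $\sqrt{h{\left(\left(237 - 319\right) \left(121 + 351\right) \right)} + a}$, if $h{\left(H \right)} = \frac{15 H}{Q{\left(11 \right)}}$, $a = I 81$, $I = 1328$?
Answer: $4 i \sqrt{29562} \approx 687.74 i$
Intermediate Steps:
$Q{\left(J \right)} = 1$
$a = 107568$ ($a = 1328 \cdot 81 = 107568$)
$h{\left(H \right)} = 15 H$ ($h{\left(H \right)} = \frac{15 H}{1} = 15 H 1 = 15 H$)
$\sqrt{h{\left(\left(237 - 319\right) \left(121 + 351\right) \right)} + a} = \sqrt{15 \left(237 - 319\right) \left(121 + 351\right) + 107568} = \sqrt{15 \left(\left(-82\right) 472\right) + 107568} = \sqrt{15 \left(-38704\right) + 107568} = \sqrt{-580560 + 107568} = \sqrt{-472992} = 4 i \sqrt{29562}$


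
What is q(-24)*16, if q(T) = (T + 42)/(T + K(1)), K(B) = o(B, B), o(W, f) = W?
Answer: -288/23 ≈ -12.522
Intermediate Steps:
K(B) = B
q(T) = (42 + T)/(1 + T) (q(T) = (T + 42)/(T + 1) = (42 + T)/(1 + T))
q(-24)*16 = ((42 - 24)/(1 - 24))*16 = (18/(-23))*16 = -1/23*18*16 = -18/23*16 = -288/23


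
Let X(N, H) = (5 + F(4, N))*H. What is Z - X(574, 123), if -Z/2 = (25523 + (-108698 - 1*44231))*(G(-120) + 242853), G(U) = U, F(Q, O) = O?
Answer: 61851209979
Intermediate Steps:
X(N, H) = H*(5 + N) (X(N, H) = (5 + N)*H = H*(5 + N))
Z = 61851281196 (Z = -2*(25523 + (-108698 - 1*44231))*(-120 + 242853) = -2*(25523 + (-108698 - 44231))*242733 = -2*(25523 - 152929)*242733 = -(-254812)*242733 = -2*(-30925640598) = 61851281196)
Z - X(574, 123) = 61851281196 - 123*(5 + 574) = 61851281196 - 123*579 = 61851281196 - 1*71217 = 61851281196 - 71217 = 61851209979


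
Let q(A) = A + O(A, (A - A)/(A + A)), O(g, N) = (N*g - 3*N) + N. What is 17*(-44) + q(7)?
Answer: -741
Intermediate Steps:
O(g, N) = -2*N + N*g (O(g, N) = (-3*N + N*g) + N = -2*N + N*g)
q(A) = A (q(A) = A + ((A - A)/(A + A))*(-2 + A) = A + (0/((2*A)))*(-2 + A) = A + (0*(1/(2*A)))*(-2 + A) = A + 0*(-2 + A) = A + 0 = A)
17*(-44) + q(7) = 17*(-44) + 7 = -748 + 7 = -741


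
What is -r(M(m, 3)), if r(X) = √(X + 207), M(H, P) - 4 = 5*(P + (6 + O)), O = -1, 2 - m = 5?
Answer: -√251 ≈ -15.843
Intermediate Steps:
m = -3 (m = 2 - 1*5 = 2 - 5 = -3)
M(H, P) = 29 + 5*P (M(H, P) = 4 + 5*(P + (6 - 1)) = 4 + 5*(P + 5) = 4 + 5*(5 + P) = 4 + (25 + 5*P) = 29 + 5*P)
r(X) = √(207 + X)
-r(M(m, 3)) = -√(207 + (29 + 5*3)) = -√(207 + (29 + 15)) = -√(207 + 44) = -√251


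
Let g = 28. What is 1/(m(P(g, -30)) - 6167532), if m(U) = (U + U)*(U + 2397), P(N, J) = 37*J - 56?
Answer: -1/9038224 ≈ -1.1064e-7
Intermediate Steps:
P(N, J) = -56 + 37*J
m(U) = 2*U*(2397 + U) (m(U) = (2*U)*(2397 + U) = 2*U*(2397 + U))
1/(m(P(g, -30)) - 6167532) = 1/(2*(-56 + 37*(-30))*(2397 + (-56 + 37*(-30))) - 6167532) = 1/(2*(-56 - 1110)*(2397 + (-56 - 1110)) - 6167532) = 1/(2*(-1166)*(2397 - 1166) - 6167532) = 1/(2*(-1166)*1231 - 6167532) = 1/(-2870692 - 6167532) = 1/(-9038224) = -1/9038224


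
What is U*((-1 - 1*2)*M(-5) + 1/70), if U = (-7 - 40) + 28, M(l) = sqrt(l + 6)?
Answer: 3971/70 ≈ 56.729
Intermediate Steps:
M(l) = sqrt(6 + l)
U = -19 (U = -47 + 28 = -19)
U*((-1 - 1*2)*M(-5) + 1/70) = -19*((-1 - 1*2)*sqrt(6 - 5) + 1/70) = -19*((-1 - 2)*sqrt(1) + 1/70) = -19*(-3*1 + 1/70) = -19*(-3 + 1/70) = -19*(-209/70) = 3971/70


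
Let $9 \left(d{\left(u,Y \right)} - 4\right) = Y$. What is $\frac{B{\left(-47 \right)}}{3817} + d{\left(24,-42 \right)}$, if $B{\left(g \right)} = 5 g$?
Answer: $- \frac{8339}{11451} \approx -0.72823$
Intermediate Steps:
$d{\left(u,Y \right)} = 4 + \frac{Y}{9}$
$\frac{B{\left(-47 \right)}}{3817} + d{\left(24,-42 \right)} = \frac{5 \left(-47\right)}{3817} + \left(4 + \frac{1}{9} \left(-42\right)\right) = \left(-235\right) \frac{1}{3817} + \left(4 - \frac{14}{3}\right) = - \frac{235}{3817} - \frac{2}{3} = - \frac{8339}{11451}$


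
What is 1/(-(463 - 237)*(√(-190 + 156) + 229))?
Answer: I/(226*(√34 - 229*I)) ≈ -1.931e-5 + 4.9168e-7*I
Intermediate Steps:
1/(-(463 - 237)*(√(-190 + 156) + 229)) = 1/(-226*(√(-34) + 229)) = 1/(-226*(I*√34 + 229)) = 1/(-226*(229 + I*√34)) = 1/(-(51754 + 226*I*√34)) = 1/(-51754 - 226*I*√34)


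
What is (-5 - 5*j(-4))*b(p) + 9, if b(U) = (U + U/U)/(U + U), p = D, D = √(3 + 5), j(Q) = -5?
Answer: 19 + 5*√2/2 ≈ 22.536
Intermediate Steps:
D = 2*√2 (D = √8 = 2*√2 ≈ 2.8284)
p = 2*√2 ≈ 2.8284
b(U) = (1 + U)/(2*U) (b(U) = (U + 1)/((2*U)) = (1 + U)*(1/(2*U)) = (1 + U)/(2*U))
(-5 - 5*j(-4))*b(p) + 9 = (-5 - 5*(-5))*((1 + 2*√2)/(2*((2*√2)))) + 9 = (-5 + 25)*((√2/4)*(1 + 2*√2)/2) + 9 = 20*(√2*(1 + 2*√2)/8) + 9 = 5*√2*(1 + 2*√2)/2 + 9 = 9 + 5*√2*(1 + 2*√2)/2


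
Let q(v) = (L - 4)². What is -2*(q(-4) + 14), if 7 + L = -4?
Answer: -478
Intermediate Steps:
L = -11 (L = -7 - 4 = -11)
q(v) = 225 (q(v) = (-11 - 4)² = (-15)² = 225)
-2*(q(-4) + 14) = -2*(225 + 14) = -2*239 = -478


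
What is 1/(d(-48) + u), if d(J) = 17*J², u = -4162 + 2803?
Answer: 1/37809 ≈ 2.6449e-5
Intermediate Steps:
u = -1359
1/(d(-48) + u) = 1/(17*(-48)² - 1359) = 1/(17*2304 - 1359) = 1/(39168 - 1359) = 1/37809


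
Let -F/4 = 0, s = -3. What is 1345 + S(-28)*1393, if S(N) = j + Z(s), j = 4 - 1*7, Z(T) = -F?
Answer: -2834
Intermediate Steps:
F = 0 (F = -4*0 = 0)
Z(T) = 0 (Z(T) = -1*0 = 0)
j = -3 (j = 4 - 7 = -3)
S(N) = -3 (S(N) = -3 + 0 = -3)
1345 + S(-28)*1393 = 1345 - 3*1393 = 1345 - 4179 = -2834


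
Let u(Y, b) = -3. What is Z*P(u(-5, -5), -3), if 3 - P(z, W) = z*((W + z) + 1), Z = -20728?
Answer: 248736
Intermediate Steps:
P(z, W) = 3 - z*(1 + W + z) (P(z, W) = 3 - z*((W + z) + 1) = 3 - z*(1 + W + z))
Z*P(u(-5, -5), -3) = -20728*(3 - 1*(-3) - 1*(-3)² - 1*(-3)*(-3)) = -20728*(3 + 3 - 1*9 - 9) = -20728*(3 + 3 - 9 - 9) = -20728*(-12) = 248736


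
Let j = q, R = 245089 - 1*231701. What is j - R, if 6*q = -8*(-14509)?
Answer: 17872/3 ≈ 5957.3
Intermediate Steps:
q = 58036/3 (q = (-8*(-14509))/6 = (⅙)*116072 = 58036/3 ≈ 19345.)
R = 13388 (R = 245089 - 231701 = 13388)
j = 58036/3 ≈ 19345.
j - R = 58036/3 - 1*13388 = 58036/3 - 13388 = 17872/3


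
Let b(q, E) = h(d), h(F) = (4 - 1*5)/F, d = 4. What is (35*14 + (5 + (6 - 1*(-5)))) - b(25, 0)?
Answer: 2025/4 ≈ 506.25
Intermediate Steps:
h(F) = -1/F (h(F) = (4 - 5)/F = -1/F)
b(q, E) = -¼ (b(q, E) = -1/4 = -1*¼ = -¼)
(35*14 + (5 + (6 - 1*(-5)))) - b(25, 0) = (35*14 + (5 + (6 - 1*(-5)))) - 1*(-¼) = (490 + (5 + (6 + 5))) + ¼ = (490 + (5 + 11)) + ¼ = (490 + 16) + ¼ = 506 + ¼ = 2025/4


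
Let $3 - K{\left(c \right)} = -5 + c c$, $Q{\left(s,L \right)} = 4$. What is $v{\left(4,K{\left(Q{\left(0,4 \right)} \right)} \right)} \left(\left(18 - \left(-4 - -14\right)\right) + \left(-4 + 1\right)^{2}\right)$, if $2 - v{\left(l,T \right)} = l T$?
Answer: $578$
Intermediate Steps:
$K{\left(c \right)} = 8 - c^{2}$ ($K{\left(c \right)} = 3 - \left(-5 + c c\right) = 3 - \left(-5 + c^{2}\right) = 8 - c^{2}$)
$v{\left(l,T \right)} = 2 - T l$ ($v{\left(l,T \right)} = 2 - l T = 2 - T l$)
$v{\left(4,K{\left(Q{\left(0,4 \right)} \right)} \right)} \left(\left(18 - \left(-4 - -14\right)\right) + \left(-4 + 1\right)^{2}\right) = \left(2 - \left(8 - 4^{2}\right) 4\right) \left(\left(18 - \left(-4 - -14\right)\right) + \left(-4 + 1\right)^{2}\right) = \left(2 - \left(8 - 16\right) 4\right) \left(\left(18 - \left(-4 + 14\right)\right) + \left(-3\right)^{2}\right) = \left(2 - \left(8 - 16\right) 4\right) \left(\left(18 - 10\right) + 9\right) = \left(2 - \left(-8\right) 4\right) \left(\left(18 - 10\right) + 9\right) = \left(2 + 32\right) \left(8 + 9\right) = 34 \cdot 17 = 578$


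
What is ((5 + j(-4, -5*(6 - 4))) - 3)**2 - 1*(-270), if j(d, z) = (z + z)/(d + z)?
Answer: 13806/49 ≈ 281.75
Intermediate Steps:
j(d, z) = 2*z/(d + z) (j(d, z) = (2*z)/(d + z) = 2*z/(d + z))
((5 + j(-4, -5*(6 - 4))) - 3)**2 - 1*(-270) = ((5 + 2*(-5*(6 - 4))/(-4 - 5*(6 - 4))) - 3)**2 - 1*(-270) = ((5 + 2*(-5*2)/(-4 - 5*2)) - 3)**2 + 270 = ((5 + 2*(-10)/(-4 - 10)) - 3)**2 + 270 = ((5 + 2*(-10)/(-14)) - 3)**2 + 270 = ((5 + 2*(-10)*(-1/14)) - 3)**2 + 270 = ((5 + 10/7) - 3)**2 + 270 = (45/7 - 3)**2 + 270 = (24/7)**2 + 270 = 576/49 + 270 = 13806/49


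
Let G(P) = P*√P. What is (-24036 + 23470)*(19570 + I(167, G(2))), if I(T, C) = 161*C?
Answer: -11076620 - 182252*√2 ≈ -1.1334e+7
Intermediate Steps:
G(P) = P^(3/2)
(-24036 + 23470)*(19570 + I(167, G(2))) = (-24036 + 23470)*(19570 + 161*2^(3/2)) = -566*(19570 + 161*(2*√2)) = -566*(19570 + 322*√2) = -11076620 - 182252*√2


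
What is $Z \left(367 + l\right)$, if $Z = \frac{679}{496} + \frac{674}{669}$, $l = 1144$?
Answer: $\frac{1191506605}{331824} \approx 3590.8$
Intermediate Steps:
$Z = \frac{788555}{331824}$ ($Z = 679 \cdot \frac{1}{496} + 674 \cdot \frac{1}{669} = \frac{679}{496} + \frac{674}{669} = \frac{788555}{331824} \approx 2.3764$)
$Z \left(367 + l\right) = \frac{788555 \left(367 + 1144\right)}{331824} = \frac{788555}{331824} \cdot 1511 = \frac{1191506605}{331824}$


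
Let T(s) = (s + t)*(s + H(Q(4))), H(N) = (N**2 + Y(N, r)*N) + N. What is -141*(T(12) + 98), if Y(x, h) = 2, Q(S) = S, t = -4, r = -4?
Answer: -58938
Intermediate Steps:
H(N) = N**2 + 3*N (H(N) = (N**2 + 2*N) + N = N**2 + 3*N)
T(s) = (-4 + s)*(28 + s) (T(s) = (s - 4)*(s + 4*(3 + 4)) = (-4 + s)*(s + 4*7) = (-4 + s)*(s + 28) = (-4 + s)*(28 + s))
-141*(T(12) + 98) = -141*((-112 + 12**2 + 24*12) + 98) = -141*((-112 + 144 + 288) + 98) = -141*(320 + 98) = -141*418 = -58938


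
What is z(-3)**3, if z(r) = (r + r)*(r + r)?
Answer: 46656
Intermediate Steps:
z(r) = 4*r**2 (z(r) = (2*r)*(2*r) = 4*r**2)
z(-3)**3 = (4*(-3)**2)**3 = (4*9)**3 = 36**3 = 46656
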